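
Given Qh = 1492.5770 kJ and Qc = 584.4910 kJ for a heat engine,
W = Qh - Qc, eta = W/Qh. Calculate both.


W = 1492.5770 - 584.4910 = 908.0860 kJ
eta = 908.0860 / 1492.5770 = 0.6084 = 60.8401%

W = 908.0860 kJ, eta = 60.8401%


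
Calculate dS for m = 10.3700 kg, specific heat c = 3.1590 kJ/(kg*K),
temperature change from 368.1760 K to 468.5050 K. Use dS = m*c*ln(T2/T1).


T2/T1 = 1.2725
ln(T2/T1) = 0.2410
dS = 10.3700 * 3.1590 * 0.2410 = 7.8944 kJ/K

7.8944 kJ/K


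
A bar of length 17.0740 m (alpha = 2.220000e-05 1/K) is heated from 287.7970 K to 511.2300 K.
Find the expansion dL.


dT = 223.4330 K
dL = 2.220000e-05 * 17.0740 * 223.4330 = 0.084691 m
L_final = 17.158691 m

dL = 0.084691 m


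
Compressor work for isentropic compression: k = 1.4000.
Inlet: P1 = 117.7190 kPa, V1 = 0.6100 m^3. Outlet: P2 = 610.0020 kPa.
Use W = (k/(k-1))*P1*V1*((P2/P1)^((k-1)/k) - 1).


(k-1)/k = 0.2857
(P2/P1)^exp = 1.6001
W = 3.5000 * 117.7190 * 0.6100 * (1.6001 - 1) = 150.8152 kJ

150.8152 kJ


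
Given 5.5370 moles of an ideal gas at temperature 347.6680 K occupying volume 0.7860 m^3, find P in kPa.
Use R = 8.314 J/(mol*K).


P = nRT/V = 5.5370 * 8.314 * 347.6680 / 0.7860
= 16004.7636 / 0.7860 = 20362.2946 Pa = 20.3623 kPa

20.3623 kPa


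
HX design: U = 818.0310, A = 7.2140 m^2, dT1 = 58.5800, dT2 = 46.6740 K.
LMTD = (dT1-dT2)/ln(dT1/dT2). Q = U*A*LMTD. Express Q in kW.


LMTD = 52.4018 K
Q = 818.0310 * 7.2140 * 52.4018 = 309237.2732 W = 309.2373 kW

309.2373 kW


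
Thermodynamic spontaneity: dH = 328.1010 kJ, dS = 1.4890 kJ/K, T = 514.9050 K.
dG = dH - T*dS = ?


T*dS = 514.9050 * 1.4890 = 766.6935 kJ
dG = 328.1010 - 766.6935 = -438.5925 kJ (spontaneous)

dG = -438.5925 kJ, spontaneous


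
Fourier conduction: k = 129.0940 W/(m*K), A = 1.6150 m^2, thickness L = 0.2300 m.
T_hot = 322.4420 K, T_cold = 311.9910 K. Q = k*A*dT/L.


dT = 10.4510 K
Q = 129.0940 * 1.6150 * 10.4510 / 0.2300 = 9473.4594 W

9473.4594 W


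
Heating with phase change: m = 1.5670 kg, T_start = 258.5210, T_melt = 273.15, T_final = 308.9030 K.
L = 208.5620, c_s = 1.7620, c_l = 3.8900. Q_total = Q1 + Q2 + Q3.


Q1 (sensible, solid) = 1.5670 * 1.7620 * 14.6290 = 40.3915 kJ
Q2 (latent) = 1.5670 * 208.5620 = 326.8167 kJ
Q3 (sensible, liquid) = 1.5670 * 3.8900 * 35.7530 = 217.9371 kJ
Q_total = 585.1452 kJ

585.1452 kJ


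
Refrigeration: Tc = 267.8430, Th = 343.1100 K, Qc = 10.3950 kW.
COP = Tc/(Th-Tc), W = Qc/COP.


COP = 267.8430 / 75.2670 = 3.5586
W = 10.3950 / 3.5586 = 2.9211 kW

COP = 3.5586, W = 2.9211 kW


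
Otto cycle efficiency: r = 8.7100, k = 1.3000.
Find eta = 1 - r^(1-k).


r^(k-1) = 1.9143
eta = 1 - 1/1.9143 = 0.4776 = 47.7610%

47.7610%


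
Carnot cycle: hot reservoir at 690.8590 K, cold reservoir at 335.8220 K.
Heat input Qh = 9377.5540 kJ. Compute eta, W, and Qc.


eta = 1 - 335.8220/690.8590 = 0.5139
W = 0.5139 * 9377.5540 = 4819.1869 kJ
Qc = 9377.5540 - 4819.1869 = 4558.3671 kJ

eta = 51.3907%, W = 4819.1869 kJ, Qc = 4558.3671 kJ


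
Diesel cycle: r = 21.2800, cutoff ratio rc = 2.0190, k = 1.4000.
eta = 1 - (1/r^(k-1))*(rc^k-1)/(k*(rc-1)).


r^(k-1) = 3.3977
rc^k = 2.6742
eta = 0.6546 = 65.4609%

65.4609%


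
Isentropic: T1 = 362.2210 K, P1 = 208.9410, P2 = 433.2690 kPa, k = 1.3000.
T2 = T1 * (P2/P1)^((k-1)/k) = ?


(k-1)/k = 0.2308
(P2/P1)^exp = 1.1833
T2 = 362.2210 * 1.1833 = 428.6137 K

428.6137 K


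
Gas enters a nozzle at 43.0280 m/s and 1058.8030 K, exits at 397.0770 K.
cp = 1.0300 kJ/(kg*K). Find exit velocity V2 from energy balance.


dT = 661.7260 K
2*cp*1000*dT = 1363155.5600
V1^2 = 1851.4088
V2 = sqrt(1365006.9688) = 1168.3351 m/s

1168.3351 m/s


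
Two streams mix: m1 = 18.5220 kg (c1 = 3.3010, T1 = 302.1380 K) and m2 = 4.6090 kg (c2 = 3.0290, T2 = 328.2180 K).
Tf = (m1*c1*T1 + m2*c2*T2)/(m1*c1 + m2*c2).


num = 23055.1966
den = 75.1018
Tf = 306.9860 K

306.9860 K


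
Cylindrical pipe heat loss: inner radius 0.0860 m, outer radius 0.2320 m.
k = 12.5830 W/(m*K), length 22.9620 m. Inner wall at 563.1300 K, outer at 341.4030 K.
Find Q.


dT = 221.7270 K
ln(ro/ri) = 0.9924
Q = 2*pi*12.5830*22.9620*221.7270 / 0.9924 = 405611.2071 W

405611.2071 W


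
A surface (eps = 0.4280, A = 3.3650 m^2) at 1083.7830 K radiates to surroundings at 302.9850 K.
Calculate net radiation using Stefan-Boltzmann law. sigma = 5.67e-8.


T^4 = 1.3797e+12
Tsurr^4 = 8.4272e+09
Q = 0.4280 * 5.67e-8 * 3.3650 * 1.3712e+12 = 111974.8089 W

111974.8089 W


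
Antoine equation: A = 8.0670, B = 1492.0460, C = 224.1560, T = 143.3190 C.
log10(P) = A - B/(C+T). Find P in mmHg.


C+T = 367.4750
B/(C+T) = 4.0603
log10(P) = 8.0670 - 4.0603 = 4.0067
P = 10^4.0067 = 10156.2802 mmHg

10156.2802 mmHg


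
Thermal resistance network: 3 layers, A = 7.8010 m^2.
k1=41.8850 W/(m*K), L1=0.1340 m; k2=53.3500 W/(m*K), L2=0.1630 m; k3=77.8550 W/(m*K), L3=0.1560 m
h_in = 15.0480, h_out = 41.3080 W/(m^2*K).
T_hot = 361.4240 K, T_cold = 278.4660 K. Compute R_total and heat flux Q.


R_conv_in = 1/(15.0480*7.8010) = 0.0085
R_1 = 0.1340/(41.8850*7.8010) = 0.0004
R_2 = 0.1630/(53.3500*7.8010) = 0.0004
R_3 = 0.1560/(77.8550*7.8010) = 0.0003
R_conv_out = 1/(41.3080*7.8010) = 0.0031
R_total = 0.0127 K/W
Q = 82.9580 / 0.0127 = 6542.1661 W

R_total = 0.0127 K/W, Q = 6542.1661 W


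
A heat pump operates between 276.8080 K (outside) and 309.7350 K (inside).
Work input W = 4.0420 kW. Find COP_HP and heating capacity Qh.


COP = 309.7350 / 32.9270 = 9.4067
Qh = 9.4067 * 4.0420 = 38.0220 kW

COP = 9.4067, Qh = 38.0220 kW


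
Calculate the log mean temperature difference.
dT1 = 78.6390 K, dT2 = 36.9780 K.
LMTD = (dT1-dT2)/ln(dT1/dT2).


dT1/dT2 = 2.1266
ln(dT1/dT2) = 0.7545
LMTD = 41.6610 / 0.7545 = 55.2134 K

55.2134 K


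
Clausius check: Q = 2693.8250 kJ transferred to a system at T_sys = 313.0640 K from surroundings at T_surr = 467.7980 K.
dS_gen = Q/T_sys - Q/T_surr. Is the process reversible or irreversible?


dS_sys = 2693.8250/313.0640 = 8.6047 kJ/K
dS_surr = -2693.8250/467.7980 = -5.7585 kJ/K
dS_gen = 8.6047 - 5.7585 = 2.8462 kJ/K (irreversible)

dS_gen = 2.8462 kJ/K, irreversible


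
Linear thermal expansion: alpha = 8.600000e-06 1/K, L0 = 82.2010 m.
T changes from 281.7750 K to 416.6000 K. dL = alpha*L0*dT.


dT = 134.8250 K
dL = 8.600000e-06 * 82.2010 * 134.8250 = 0.095312 m
L_final = 82.296312 m

dL = 0.095312 m


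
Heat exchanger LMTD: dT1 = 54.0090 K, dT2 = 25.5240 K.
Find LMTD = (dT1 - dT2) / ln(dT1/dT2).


dT1/dT2 = 2.1160
ln(dT1/dT2) = 0.7495
LMTD = 28.4850 / 0.7495 = 38.0037 K

38.0037 K


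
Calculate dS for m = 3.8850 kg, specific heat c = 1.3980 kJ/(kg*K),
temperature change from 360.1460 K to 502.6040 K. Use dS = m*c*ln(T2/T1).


T2/T1 = 1.3956
ln(T2/T1) = 0.3333
dS = 3.8850 * 1.3980 * 0.3333 = 1.8102 kJ/K

1.8102 kJ/K


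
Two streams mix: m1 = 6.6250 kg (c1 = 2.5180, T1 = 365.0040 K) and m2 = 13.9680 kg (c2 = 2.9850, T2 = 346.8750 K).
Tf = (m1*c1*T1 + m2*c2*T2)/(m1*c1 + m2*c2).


num = 20551.6782
den = 58.3762
Tf = 352.0556 K

352.0556 K


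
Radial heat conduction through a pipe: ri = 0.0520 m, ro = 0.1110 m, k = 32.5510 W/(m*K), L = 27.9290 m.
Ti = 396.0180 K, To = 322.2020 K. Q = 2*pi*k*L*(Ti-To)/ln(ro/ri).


dT = 73.8160 K
ln(ro/ri) = 0.7583
Q = 2*pi*32.5510*27.9290*73.8160 / 0.7583 = 556053.7613 W

556053.7613 W


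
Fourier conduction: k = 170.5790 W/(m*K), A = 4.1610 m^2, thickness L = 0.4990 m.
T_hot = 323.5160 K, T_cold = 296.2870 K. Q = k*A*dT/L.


dT = 27.2290 K
Q = 170.5790 * 4.1610 * 27.2290 / 0.4990 = 38730.6179 W

38730.6179 W


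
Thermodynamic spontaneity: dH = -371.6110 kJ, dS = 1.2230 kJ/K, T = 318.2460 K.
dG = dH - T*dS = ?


T*dS = 318.2460 * 1.2230 = 389.2149 kJ
dG = -371.6110 - 389.2149 = -760.8259 kJ (spontaneous)

dG = -760.8259 kJ, spontaneous


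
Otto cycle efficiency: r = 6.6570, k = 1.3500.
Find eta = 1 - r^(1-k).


r^(k-1) = 1.9415
eta = 1 - 1/1.9415 = 0.4849 = 48.4946%

48.4946%


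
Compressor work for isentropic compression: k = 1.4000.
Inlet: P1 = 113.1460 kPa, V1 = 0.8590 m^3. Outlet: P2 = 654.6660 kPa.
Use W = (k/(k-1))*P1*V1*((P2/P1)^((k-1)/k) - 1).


(k-1)/k = 0.2857
(P2/P1)^exp = 1.6513
W = 3.5000 * 113.1460 * 0.8590 * (1.6513 - 1) = 221.5511 kJ

221.5511 kJ


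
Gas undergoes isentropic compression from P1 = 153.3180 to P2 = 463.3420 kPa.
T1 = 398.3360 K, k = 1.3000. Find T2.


(k-1)/k = 0.2308
(P2/P1)^exp = 1.2907
T2 = 398.3360 * 1.2907 = 514.1502 K

514.1502 K


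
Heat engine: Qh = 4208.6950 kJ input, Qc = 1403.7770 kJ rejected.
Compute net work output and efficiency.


W = 4208.6950 - 1403.7770 = 2804.9180 kJ
eta = 2804.9180 / 4208.6950 = 0.6665 = 66.6458%

W = 2804.9180 kJ, eta = 66.6458%


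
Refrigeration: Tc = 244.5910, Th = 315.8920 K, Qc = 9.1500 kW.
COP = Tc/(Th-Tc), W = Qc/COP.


COP = 244.5910 / 71.3010 = 3.4304
W = 9.1500 / 3.4304 = 2.6673 kW

COP = 3.4304, W = 2.6673 kW


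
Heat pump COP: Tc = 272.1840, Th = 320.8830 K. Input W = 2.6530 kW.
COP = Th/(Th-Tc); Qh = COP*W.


COP = 320.8830 / 48.6990 = 6.5891
Qh = 6.5891 * 2.6530 = 17.4809 kW

COP = 6.5891, Qh = 17.4809 kW


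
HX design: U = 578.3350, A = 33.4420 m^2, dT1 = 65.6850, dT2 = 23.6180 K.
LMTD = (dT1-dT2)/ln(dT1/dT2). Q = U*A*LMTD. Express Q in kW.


LMTD = 41.1268 K
Q = 578.3350 * 33.4420 * 41.1268 = 795419.8898 W = 795.4199 kW

795.4199 kW


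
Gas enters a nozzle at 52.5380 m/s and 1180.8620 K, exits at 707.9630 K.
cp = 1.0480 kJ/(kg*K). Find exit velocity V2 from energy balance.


dT = 472.8990 K
2*cp*1000*dT = 991196.3040
V1^2 = 2760.2414
V2 = sqrt(993956.5454) = 996.9737 m/s

996.9737 m/s


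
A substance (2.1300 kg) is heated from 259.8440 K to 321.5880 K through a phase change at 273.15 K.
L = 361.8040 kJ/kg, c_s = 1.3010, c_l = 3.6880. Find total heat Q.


Q1 (sensible, solid) = 2.1300 * 1.3010 * 13.3060 = 36.8727 kJ
Q2 (latent) = 2.1300 * 361.8040 = 770.6425 kJ
Q3 (sensible, liquid) = 2.1300 * 3.6880 * 48.4380 = 380.5018 kJ
Q_total = 1188.0170 kJ

1188.0170 kJ


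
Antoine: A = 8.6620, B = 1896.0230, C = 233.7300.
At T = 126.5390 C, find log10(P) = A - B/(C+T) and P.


C+T = 360.2690
B/(C+T) = 5.2628
log10(P) = 8.6620 - 5.2628 = 3.3992
P = 10^3.3992 = 2507.2747 mmHg

2507.2747 mmHg


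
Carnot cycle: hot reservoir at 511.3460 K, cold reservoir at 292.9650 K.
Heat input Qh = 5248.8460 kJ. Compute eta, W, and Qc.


eta = 1 - 292.9650/511.3460 = 0.4271
W = 0.4271 * 5248.8460 = 2241.6294 kJ
Qc = 5248.8460 - 2241.6294 = 3007.2166 kJ

eta = 42.7071%, W = 2241.6294 kJ, Qc = 3007.2166 kJ


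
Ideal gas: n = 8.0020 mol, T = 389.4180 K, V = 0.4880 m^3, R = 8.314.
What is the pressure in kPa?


P = nRT/V = 8.0020 * 8.314 * 389.4180 / 0.4880
= 25907.4453 / 0.4880 = 53089.0272 Pa = 53.0890 kPa

53.0890 kPa


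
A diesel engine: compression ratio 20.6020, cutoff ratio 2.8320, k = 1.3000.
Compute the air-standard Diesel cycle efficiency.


r^(k-1) = 2.4784
rc^k = 3.8701
eta = 0.5138 = 51.3756%

51.3756%


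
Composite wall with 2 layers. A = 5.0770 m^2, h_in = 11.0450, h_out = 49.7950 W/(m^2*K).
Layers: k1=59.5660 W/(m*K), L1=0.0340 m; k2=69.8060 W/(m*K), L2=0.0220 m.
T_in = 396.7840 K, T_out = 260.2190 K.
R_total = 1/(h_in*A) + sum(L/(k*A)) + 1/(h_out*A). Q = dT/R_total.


R_conv_in = 1/(11.0450*5.0770) = 0.0178
R_1 = 0.0340/(59.5660*5.0770) = 0.0001
R_2 = 0.0220/(69.8060*5.0770) = 6.2076e-05
R_conv_out = 1/(49.7950*5.0770) = 0.0040
R_total = 0.0220 K/W
Q = 136.5650 / 0.0220 = 6217.9103 W

R_total = 0.0220 K/W, Q = 6217.9103 W


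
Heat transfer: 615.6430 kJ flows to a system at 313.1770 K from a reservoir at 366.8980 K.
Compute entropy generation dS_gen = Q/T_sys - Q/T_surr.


dS_sys = 615.6430/313.1770 = 1.9658 kJ/K
dS_surr = -615.6430/366.8980 = -1.6780 kJ/K
dS_gen = 1.9658 - 1.6780 = 0.2878 kJ/K (irreversible)

dS_gen = 0.2878 kJ/K, irreversible


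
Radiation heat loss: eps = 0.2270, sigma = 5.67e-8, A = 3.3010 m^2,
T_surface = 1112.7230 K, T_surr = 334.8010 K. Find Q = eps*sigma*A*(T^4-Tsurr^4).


T^4 = 1.5330e+12
Tsurr^4 = 1.2565e+10
Q = 0.2270 * 5.67e-8 * 3.3010 * 1.5205e+12 = 64599.4146 W

64599.4146 W


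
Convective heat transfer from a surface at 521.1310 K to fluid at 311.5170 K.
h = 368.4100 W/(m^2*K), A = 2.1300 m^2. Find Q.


dT = 209.6140 K
Q = 368.4100 * 2.1300 * 209.6140 = 164486.8937 W

164486.8937 W


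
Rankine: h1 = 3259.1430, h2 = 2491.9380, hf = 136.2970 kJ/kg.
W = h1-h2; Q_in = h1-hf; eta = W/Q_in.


W = 767.2050 kJ/kg
Q_in = 3122.8460 kJ/kg
eta = 0.2457 = 24.5675%

eta = 24.5675%


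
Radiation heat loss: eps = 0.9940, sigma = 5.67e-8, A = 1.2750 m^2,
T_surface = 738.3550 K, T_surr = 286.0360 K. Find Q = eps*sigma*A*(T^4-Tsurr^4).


T^4 = 2.9721e+11
Tsurr^4 = 6.6940e+09
Q = 0.9940 * 5.67e-8 * 1.2750 * 2.9051e+11 = 20875.9936 W

20875.9936 W


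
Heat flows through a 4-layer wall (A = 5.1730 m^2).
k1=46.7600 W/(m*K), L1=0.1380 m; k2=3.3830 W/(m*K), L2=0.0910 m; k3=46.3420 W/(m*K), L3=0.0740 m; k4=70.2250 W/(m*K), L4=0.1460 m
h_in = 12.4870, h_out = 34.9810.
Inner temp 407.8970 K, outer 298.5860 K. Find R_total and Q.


R_conv_in = 1/(12.4870*5.1730) = 0.0155
R_1 = 0.1380/(46.7600*5.1730) = 0.0006
R_2 = 0.0910/(3.3830*5.1730) = 0.0052
R_3 = 0.0740/(46.3420*5.1730) = 0.0003
R_4 = 0.1460/(70.2250*5.1730) = 0.0004
R_conv_out = 1/(34.9810*5.1730) = 0.0055
R_total = 0.0275 K/W
Q = 109.3110 / 0.0275 = 3976.6498 W

R_total = 0.0275 K/W, Q = 3976.6498 W


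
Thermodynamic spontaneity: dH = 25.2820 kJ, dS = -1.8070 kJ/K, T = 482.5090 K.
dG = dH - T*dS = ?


T*dS = 482.5090 * -1.8070 = -871.8938 kJ
dG = 25.2820 + 871.8938 = 897.1758 kJ (non-spontaneous)

dG = 897.1758 kJ, non-spontaneous


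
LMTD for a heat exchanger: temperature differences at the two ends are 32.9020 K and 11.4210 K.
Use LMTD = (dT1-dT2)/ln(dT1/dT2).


dT1/dT2 = 2.8808
ln(dT1/dT2) = 1.0581
LMTD = 21.4810 / 1.0581 = 20.3019 K

20.3019 K


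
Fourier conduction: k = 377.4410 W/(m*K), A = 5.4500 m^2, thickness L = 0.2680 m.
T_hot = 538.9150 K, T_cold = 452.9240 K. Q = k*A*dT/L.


dT = 85.9910 K
Q = 377.4410 * 5.4500 * 85.9910 / 0.2680 = 660030.1613 W

660030.1613 W


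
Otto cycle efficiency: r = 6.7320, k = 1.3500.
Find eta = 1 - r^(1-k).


r^(k-1) = 1.9492
eta = 1 - 1/1.9492 = 0.4870 = 48.6962%

48.6962%


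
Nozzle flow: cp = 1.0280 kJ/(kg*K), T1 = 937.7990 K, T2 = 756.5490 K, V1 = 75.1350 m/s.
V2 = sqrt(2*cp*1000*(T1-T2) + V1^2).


dT = 181.2500 K
2*cp*1000*dT = 372650.0000
V1^2 = 5645.2682
V2 = sqrt(378295.2682) = 615.0571 m/s

615.0571 m/s


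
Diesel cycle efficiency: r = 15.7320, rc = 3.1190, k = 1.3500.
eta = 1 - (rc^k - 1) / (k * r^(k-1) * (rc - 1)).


r^(k-1) = 2.6235
rc^k = 4.6443
eta = 0.5144 = 51.4403%

51.4403%


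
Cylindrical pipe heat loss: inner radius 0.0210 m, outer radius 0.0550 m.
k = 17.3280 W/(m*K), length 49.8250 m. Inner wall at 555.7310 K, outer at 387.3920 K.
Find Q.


dT = 168.3390 K
ln(ro/ri) = 0.9628
Q = 2*pi*17.3280*49.8250*168.3390 / 0.9628 = 948460.8924 W

948460.8924 W


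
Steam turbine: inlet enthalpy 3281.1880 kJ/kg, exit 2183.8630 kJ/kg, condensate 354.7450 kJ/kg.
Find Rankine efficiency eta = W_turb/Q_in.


W = 1097.3250 kJ/kg
Q_in = 2926.4430 kJ/kg
eta = 0.3750 = 37.4969%

eta = 37.4969%


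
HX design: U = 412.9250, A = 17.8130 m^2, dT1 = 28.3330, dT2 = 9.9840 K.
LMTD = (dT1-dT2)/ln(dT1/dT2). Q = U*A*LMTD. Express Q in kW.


LMTD = 17.5918 K
Q = 412.9250 * 17.8130 * 17.5918 = 129395.2310 W = 129.3952 kW

129.3952 kW


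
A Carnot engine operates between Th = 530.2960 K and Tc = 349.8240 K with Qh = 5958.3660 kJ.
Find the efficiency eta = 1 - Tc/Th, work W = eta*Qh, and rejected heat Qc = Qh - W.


eta = 1 - 349.8240/530.2960 = 0.3403
W = 0.3403 * 5958.3660 = 2027.7698 kJ
Qc = 5958.3660 - 2027.7698 = 3930.5962 kJ

eta = 34.0323%, W = 2027.7698 kJ, Qc = 3930.5962 kJ


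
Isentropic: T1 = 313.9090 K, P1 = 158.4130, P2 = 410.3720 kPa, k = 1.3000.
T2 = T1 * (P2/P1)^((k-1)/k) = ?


(k-1)/k = 0.2308
(P2/P1)^exp = 1.2457
T2 = 313.9090 * 1.2457 = 391.0216 K

391.0216 K


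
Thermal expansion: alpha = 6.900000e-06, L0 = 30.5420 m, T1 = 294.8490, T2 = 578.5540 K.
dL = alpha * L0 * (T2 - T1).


dT = 283.7050 K
dL = 6.900000e-06 * 30.5420 * 283.7050 = 0.059788 m
L_final = 30.601788 m

dL = 0.059788 m


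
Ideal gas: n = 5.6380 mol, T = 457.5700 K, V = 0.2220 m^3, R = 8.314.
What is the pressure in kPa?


P = nRT/V = 5.6380 * 8.314 * 457.5700 / 0.2220
= 21448.2881 / 0.2220 = 96613.9103 Pa = 96.6139 kPa

96.6139 kPa


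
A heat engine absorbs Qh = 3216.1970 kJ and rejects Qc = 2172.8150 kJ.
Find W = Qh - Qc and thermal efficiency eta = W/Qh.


W = 3216.1970 - 2172.8150 = 1043.3820 kJ
eta = 1043.3820 / 3216.1970 = 0.3244 = 32.4415%

W = 1043.3820 kJ, eta = 32.4415%


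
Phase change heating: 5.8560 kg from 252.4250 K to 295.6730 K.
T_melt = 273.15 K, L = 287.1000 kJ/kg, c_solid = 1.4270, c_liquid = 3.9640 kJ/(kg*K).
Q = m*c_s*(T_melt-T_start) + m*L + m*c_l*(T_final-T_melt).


Q1 (sensible, solid) = 5.8560 * 1.4270 * 20.7250 = 173.1887 kJ
Q2 (latent) = 5.8560 * 287.1000 = 1681.2576 kJ
Q3 (sensible, liquid) = 5.8560 * 3.9640 * 22.5230 = 522.8305 kJ
Q_total = 2377.2769 kJ

2377.2769 kJ


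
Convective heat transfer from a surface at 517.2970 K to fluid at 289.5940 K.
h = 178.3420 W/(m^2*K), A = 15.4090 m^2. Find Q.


dT = 227.7030 K
Q = 178.3420 * 15.4090 * 227.7030 = 625744.2108 W

625744.2108 W


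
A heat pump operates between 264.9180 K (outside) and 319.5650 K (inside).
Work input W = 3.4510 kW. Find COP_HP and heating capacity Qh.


COP = 319.5650 / 54.6470 = 5.8478
Qh = 5.8478 * 3.4510 = 20.1808 kW

COP = 5.8478, Qh = 20.1808 kW


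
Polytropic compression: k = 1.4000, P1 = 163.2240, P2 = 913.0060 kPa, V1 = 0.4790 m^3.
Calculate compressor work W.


(k-1)/k = 0.2857
(P2/P1)^exp = 1.6354
W = 3.5000 * 163.2240 * 0.4790 * (1.6354 - 1) = 173.8757 kJ

173.8757 kJ


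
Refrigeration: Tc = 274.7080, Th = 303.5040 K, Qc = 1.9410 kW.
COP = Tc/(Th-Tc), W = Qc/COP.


COP = 274.7080 / 28.7960 = 9.5398
W = 1.9410 / 9.5398 = 0.2035 kW

COP = 9.5398, W = 0.2035 kW


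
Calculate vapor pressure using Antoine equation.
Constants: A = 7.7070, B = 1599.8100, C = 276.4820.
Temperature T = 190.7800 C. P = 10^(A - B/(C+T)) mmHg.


C+T = 467.2620
B/(C+T) = 3.4238
log10(P) = 7.7070 - 3.4238 = 4.2832
P = 10^4.2832 = 19195.6800 mmHg

19195.6800 mmHg


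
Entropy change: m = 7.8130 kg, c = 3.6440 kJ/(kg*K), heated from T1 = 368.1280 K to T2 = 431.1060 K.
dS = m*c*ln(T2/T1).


T2/T1 = 1.1711
ln(T2/T1) = 0.1579
dS = 7.8130 * 3.6440 * 0.1579 = 4.4962 kJ/K

4.4962 kJ/K


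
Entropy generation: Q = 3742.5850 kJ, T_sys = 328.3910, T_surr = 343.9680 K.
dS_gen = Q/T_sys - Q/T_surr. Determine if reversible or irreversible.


dS_sys = 3742.5850/328.3910 = 11.3967 kJ/K
dS_surr = -3742.5850/343.9680 = -10.8806 kJ/K
dS_gen = 11.3967 - 10.8806 = 0.5161 kJ/K (irreversible)

dS_gen = 0.5161 kJ/K, irreversible


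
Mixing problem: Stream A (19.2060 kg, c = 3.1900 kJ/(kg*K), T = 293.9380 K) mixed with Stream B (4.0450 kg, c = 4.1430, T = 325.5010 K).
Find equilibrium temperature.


num = 23463.6279
den = 78.0256
Tf = 300.7171 K

300.7171 K


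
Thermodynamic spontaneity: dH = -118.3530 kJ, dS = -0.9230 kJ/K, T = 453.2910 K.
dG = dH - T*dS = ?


T*dS = 453.2910 * -0.9230 = -418.3876 kJ
dG = -118.3530 + 418.3876 = 300.0346 kJ (non-spontaneous)

dG = 300.0346 kJ, non-spontaneous


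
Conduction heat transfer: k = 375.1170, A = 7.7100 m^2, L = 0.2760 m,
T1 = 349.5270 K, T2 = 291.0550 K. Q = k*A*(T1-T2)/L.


dT = 58.4720 K
Q = 375.1170 * 7.7100 * 58.4720 / 0.2760 = 612717.0864 W

612717.0864 W


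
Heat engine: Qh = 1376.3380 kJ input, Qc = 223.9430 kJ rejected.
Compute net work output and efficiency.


W = 1376.3380 - 223.9430 = 1152.3950 kJ
eta = 1152.3950 / 1376.3380 = 0.8373 = 83.7291%

W = 1152.3950 kJ, eta = 83.7291%


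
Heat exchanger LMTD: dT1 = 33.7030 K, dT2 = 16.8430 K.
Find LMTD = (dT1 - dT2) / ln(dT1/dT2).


dT1/dT2 = 2.0010
ln(dT1/dT2) = 0.6937
LMTD = 16.8600 / 0.6937 = 24.3061 K

24.3061 K


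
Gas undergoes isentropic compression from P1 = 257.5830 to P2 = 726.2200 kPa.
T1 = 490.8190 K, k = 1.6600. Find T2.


(k-1)/k = 0.3976
(P2/P1)^exp = 1.5100
T2 = 490.8190 * 1.5100 = 741.1346 K

741.1346 K


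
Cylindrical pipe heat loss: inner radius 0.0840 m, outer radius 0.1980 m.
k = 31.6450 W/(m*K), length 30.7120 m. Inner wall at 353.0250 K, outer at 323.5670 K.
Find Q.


dT = 29.4580 K
ln(ro/ri) = 0.8575
Q = 2*pi*31.6450*30.7120*29.4580 / 0.8575 = 209791.2657 W

209791.2657 W


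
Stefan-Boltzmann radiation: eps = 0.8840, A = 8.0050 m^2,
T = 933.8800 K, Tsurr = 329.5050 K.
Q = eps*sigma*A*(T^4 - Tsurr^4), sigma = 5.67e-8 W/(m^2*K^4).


T^4 = 7.6061e+11
Tsurr^4 = 1.1788e+10
Q = 0.8840 * 5.67e-8 * 8.0050 * 7.4883e+11 = 300453.6154 W

300453.6154 W


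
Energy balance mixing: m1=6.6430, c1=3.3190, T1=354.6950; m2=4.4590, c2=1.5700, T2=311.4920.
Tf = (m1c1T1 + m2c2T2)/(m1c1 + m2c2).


num = 10000.9971
den = 29.0487
Tf = 344.2833 K

344.2833 K


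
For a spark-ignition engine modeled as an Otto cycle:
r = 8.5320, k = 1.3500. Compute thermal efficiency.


r^(k-1) = 2.1177
eta = 1 - 1/2.1177 = 0.5278 = 52.7793%

52.7793%


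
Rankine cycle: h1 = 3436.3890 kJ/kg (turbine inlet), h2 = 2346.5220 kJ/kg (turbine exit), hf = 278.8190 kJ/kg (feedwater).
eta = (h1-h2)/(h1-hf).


W = 1089.8670 kJ/kg
Q_in = 3157.5700 kJ/kg
eta = 0.3452 = 34.5160%

eta = 34.5160%


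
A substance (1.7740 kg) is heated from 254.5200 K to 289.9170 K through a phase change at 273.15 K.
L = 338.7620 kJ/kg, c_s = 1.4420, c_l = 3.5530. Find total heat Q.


Q1 (sensible, solid) = 1.7740 * 1.4420 * 18.6300 = 47.6576 kJ
Q2 (latent) = 1.7740 * 338.7620 = 600.9638 kJ
Q3 (sensible, liquid) = 1.7740 * 3.5530 * 16.7670 = 105.6828 kJ
Q_total = 754.3041 kJ

754.3041 kJ


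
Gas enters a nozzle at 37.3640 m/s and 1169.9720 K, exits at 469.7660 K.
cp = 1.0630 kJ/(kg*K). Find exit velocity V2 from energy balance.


dT = 700.2060 K
2*cp*1000*dT = 1488637.9560
V1^2 = 1396.0685
V2 = sqrt(1490034.0245) = 1220.6695 m/s

1220.6695 m/s


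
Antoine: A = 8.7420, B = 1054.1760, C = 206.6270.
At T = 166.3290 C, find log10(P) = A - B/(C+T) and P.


C+T = 372.9560
B/(C+T) = 2.8265
log10(P) = 8.7420 - 2.8265 = 5.9155
P = 10^5.9155 = 823109.2055 mmHg

823109.2055 mmHg


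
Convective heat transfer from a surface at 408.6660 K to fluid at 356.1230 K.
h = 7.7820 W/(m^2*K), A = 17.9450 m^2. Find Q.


dT = 52.5430 K
Q = 7.7820 * 17.9450 * 52.5430 = 7337.5243 W

7337.5243 W


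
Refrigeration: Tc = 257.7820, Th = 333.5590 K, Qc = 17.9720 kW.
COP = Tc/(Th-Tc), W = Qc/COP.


COP = 257.7820 / 75.7770 = 3.4019
W = 17.9720 / 3.4019 = 5.2830 kW

COP = 3.4019, W = 5.2830 kW


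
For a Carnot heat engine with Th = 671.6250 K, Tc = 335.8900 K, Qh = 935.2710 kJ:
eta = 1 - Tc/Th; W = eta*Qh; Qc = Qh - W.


eta = 1 - 335.8900/671.6250 = 0.4999
W = 0.4999 * 935.2710 = 467.5276 kJ
Qc = 935.2710 - 467.5276 = 467.7434 kJ

eta = 49.9885%, W = 467.5276 kJ, Qc = 467.7434 kJ


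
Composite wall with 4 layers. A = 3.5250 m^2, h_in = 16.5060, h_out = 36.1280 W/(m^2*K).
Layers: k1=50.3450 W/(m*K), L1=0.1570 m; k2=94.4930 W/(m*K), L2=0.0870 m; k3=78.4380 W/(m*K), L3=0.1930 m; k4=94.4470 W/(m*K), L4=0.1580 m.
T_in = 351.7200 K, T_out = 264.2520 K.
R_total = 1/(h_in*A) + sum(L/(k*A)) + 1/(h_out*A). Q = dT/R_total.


R_conv_in = 1/(16.5060*3.5250) = 0.0172
R_1 = 0.1570/(50.3450*3.5250) = 0.0009
R_2 = 0.0870/(94.4930*3.5250) = 0.0003
R_3 = 0.1930/(78.4380*3.5250) = 0.0007
R_4 = 0.1580/(94.4470*3.5250) = 0.0005
R_conv_out = 1/(36.1280*3.5250) = 0.0079
R_total = 0.0274 K/W
Q = 87.4680 / 0.0274 = 3197.1945 W

R_total = 0.0274 K/W, Q = 3197.1945 W


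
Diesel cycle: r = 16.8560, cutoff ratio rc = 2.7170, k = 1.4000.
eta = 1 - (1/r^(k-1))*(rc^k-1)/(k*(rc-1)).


r^(k-1) = 3.0953
rc^k = 4.0525
eta = 0.5897 = 58.9740%

58.9740%


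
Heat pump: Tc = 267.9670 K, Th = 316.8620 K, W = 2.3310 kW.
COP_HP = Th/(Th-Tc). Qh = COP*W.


COP = 316.8620 / 48.8950 = 6.4805
Qh = 6.4805 * 2.3310 = 15.1059 kW

COP = 6.4805, Qh = 15.1059 kW


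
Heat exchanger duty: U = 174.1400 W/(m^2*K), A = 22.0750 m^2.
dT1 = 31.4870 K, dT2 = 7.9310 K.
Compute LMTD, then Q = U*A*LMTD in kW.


LMTD = 17.0845 K
Q = 174.1400 * 22.0750 * 17.0845 = 65675.1237 W = 65.6751 kW

65.6751 kW


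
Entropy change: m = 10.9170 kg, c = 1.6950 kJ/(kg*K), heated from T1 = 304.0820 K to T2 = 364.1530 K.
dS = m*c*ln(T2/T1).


T2/T1 = 1.1975
ln(T2/T1) = 0.1803
dS = 10.9170 * 1.6950 * 0.1803 = 3.3359 kJ/K

3.3359 kJ/K


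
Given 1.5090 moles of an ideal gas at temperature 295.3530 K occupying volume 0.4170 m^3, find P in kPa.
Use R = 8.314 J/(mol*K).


P = nRT/V = 1.5090 * 8.314 * 295.3530 / 0.4170
= 3705.4473 / 0.4170 = 8885.9649 Pa = 8.8860 kPa

8.8860 kPa


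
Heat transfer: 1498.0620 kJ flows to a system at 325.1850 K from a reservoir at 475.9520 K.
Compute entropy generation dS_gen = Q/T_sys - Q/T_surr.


dS_sys = 1498.0620/325.1850 = 4.6068 kJ/K
dS_surr = -1498.0620/475.9520 = -3.1475 kJ/K
dS_gen = 4.6068 - 3.1475 = 1.4593 kJ/K (irreversible)

dS_gen = 1.4593 kJ/K, irreversible


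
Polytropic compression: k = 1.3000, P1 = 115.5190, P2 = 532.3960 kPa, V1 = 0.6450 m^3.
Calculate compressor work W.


(k-1)/k = 0.2308
(P2/P1)^exp = 1.4228
W = 4.3333 * 115.5190 * 0.6450 * (1.4228 - 1) = 136.5015 kJ

136.5015 kJ


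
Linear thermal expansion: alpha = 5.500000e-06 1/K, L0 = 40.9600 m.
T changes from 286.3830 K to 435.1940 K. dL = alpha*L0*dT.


dT = 148.8110 K
dL = 5.500000e-06 * 40.9600 * 148.8110 = 0.033524 m
L_final = 40.993524 m

dL = 0.033524 m


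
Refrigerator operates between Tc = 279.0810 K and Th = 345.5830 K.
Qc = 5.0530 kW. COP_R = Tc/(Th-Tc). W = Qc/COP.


COP = 279.0810 / 66.5020 = 4.1966
W = 5.0530 / 4.1966 = 1.2041 kW

COP = 4.1966, W = 1.2041 kW


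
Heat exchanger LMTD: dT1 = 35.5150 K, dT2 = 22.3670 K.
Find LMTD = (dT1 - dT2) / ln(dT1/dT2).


dT1/dT2 = 1.5878
ln(dT1/dT2) = 0.4624
LMTD = 13.1480 / 0.4624 = 28.4362 K

28.4362 K


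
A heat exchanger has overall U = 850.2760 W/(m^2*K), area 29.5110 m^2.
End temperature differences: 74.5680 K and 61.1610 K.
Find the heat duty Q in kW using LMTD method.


LMTD = 67.6432 K
Q = 850.2760 * 29.5110 * 67.6432 = 1697336.7598 W = 1697.3368 kW

1697.3368 kW


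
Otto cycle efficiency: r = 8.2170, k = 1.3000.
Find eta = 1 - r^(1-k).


r^(k-1) = 1.8811
eta = 1 - 1/1.8811 = 0.4684 = 46.8399%

46.8399%


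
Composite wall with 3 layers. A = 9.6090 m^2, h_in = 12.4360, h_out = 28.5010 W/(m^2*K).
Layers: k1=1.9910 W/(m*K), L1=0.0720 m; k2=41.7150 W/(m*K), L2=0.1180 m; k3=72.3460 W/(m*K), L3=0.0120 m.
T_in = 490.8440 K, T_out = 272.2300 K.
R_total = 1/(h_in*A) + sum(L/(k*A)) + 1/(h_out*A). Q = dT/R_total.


R_conv_in = 1/(12.4360*9.6090) = 0.0084
R_1 = 0.0720/(1.9910*9.6090) = 0.0038
R_2 = 0.1180/(41.7150*9.6090) = 0.0003
R_3 = 0.0120/(72.3460*9.6090) = 1.7262e-05
R_conv_out = 1/(28.5010*9.6090) = 0.0037
R_total = 0.0161 K/W
Q = 218.6140 / 0.0161 = 13582.8451 W

R_total = 0.0161 K/W, Q = 13582.8451 W


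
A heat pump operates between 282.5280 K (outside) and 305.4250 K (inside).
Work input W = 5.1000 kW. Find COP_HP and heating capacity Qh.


COP = 305.4250 / 22.8970 = 13.3391
Qh = 13.3391 * 5.1000 = 68.0293 kW

COP = 13.3391, Qh = 68.0293 kW


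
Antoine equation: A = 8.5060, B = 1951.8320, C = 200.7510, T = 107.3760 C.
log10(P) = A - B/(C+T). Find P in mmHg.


C+T = 308.1270
B/(C+T) = 6.3345
log10(P) = 8.5060 - 6.3345 = 2.1715
P = 10^2.1715 = 148.4209 mmHg

148.4209 mmHg


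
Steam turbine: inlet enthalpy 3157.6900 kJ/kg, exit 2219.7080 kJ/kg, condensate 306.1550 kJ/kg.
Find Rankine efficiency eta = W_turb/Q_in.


W = 937.9820 kJ/kg
Q_in = 2851.5350 kJ/kg
eta = 0.3289 = 32.8939%

eta = 32.8939%


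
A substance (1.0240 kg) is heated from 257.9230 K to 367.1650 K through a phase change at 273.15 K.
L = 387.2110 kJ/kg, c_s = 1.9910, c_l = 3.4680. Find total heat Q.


Q1 (sensible, solid) = 1.0240 * 1.9910 * 15.2270 = 31.0446 kJ
Q2 (latent) = 1.0240 * 387.2110 = 396.5041 kJ
Q3 (sensible, liquid) = 1.0240 * 3.4680 * 94.0150 = 333.8691 kJ
Q_total = 761.4177 kJ

761.4177 kJ


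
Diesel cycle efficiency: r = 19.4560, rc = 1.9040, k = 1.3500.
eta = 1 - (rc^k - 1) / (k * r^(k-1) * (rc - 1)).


r^(k-1) = 2.8260
rc^k = 2.3853
eta = 0.5983 = 59.8315%

59.8315%


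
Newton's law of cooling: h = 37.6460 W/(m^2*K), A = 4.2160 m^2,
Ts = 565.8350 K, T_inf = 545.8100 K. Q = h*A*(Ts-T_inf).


dT = 20.0250 K
Q = 37.6460 * 4.2160 * 20.0250 = 3178.2786 W

3178.2786 W


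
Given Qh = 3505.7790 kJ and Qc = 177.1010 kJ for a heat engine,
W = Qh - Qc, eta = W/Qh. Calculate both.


W = 3505.7790 - 177.1010 = 3328.6780 kJ
eta = 3328.6780 / 3505.7790 = 0.9495 = 94.9483%

W = 3328.6780 kJ, eta = 94.9483%


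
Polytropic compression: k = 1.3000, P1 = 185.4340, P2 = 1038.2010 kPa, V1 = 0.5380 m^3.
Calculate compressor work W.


(k-1)/k = 0.2308
(P2/P1)^exp = 1.4881
W = 4.3333 * 185.4340 * 0.5380 * (1.4881 - 1) = 211.0165 kJ

211.0165 kJ


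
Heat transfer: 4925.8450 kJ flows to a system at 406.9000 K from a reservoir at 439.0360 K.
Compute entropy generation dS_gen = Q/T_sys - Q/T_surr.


dS_sys = 4925.8450/406.9000 = 12.1058 kJ/K
dS_surr = -4925.8450/439.0360 = -11.2197 kJ/K
dS_gen = 12.1058 - 11.2197 = 0.8861 kJ/K (irreversible)

dS_gen = 0.8861 kJ/K, irreversible


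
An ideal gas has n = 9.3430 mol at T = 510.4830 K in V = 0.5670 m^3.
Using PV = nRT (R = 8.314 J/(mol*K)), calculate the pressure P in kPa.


P = nRT/V = 9.3430 * 8.314 * 510.4830 / 0.5670
= 39653.1464 / 0.5670 = 69935.0024 Pa = 69.9350 kPa

69.9350 kPa


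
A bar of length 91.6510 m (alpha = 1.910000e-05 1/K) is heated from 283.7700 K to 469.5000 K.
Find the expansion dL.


dT = 185.7300 K
dL = 1.910000e-05 * 91.6510 * 185.7300 = 0.325127 m
L_final = 91.976127 m

dL = 0.325127 m


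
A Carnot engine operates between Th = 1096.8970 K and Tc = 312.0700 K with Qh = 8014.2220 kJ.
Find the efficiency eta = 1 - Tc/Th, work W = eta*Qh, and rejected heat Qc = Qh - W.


eta = 1 - 312.0700/1096.8970 = 0.7155
W = 0.7155 * 8014.2220 = 5734.1554 kJ
Qc = 8014.2220 - 5734.1554 = 2280.0666 kJ

eta = 71.5497%, W = 5734.1554 kJ, Qc = 2280.0666 kJ


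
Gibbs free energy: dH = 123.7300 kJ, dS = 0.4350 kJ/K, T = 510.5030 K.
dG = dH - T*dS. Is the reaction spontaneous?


T*dS = 510.5030 * 0.4350 = 222.0688 kJ
dG = 123.7300 - 222.0688 = -98.3388 kJ (spontaneous)

dG = -98.3388 kJ, spontaneous


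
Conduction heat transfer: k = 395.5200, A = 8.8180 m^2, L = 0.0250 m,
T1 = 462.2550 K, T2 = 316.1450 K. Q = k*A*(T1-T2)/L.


dT = 146.1100 K
Q = 395.5200 * 8.8180 * 146.1100 / 0.0250 = 2.0383e+07 W

2.0383e+07 W


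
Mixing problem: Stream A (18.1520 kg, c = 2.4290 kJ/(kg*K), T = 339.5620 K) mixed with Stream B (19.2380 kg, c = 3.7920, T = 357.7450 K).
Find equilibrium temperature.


num = 41069.3740
den = 117.0417
Tf = 350.8952 K

350.8952 K


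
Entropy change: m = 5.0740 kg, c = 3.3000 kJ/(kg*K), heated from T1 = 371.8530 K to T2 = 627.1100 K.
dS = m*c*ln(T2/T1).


T2/T1 = 1.6864
ln(T2/T1) = 0.5226
dS = 5.0740 * 3.3000 * 0.5226 = 8.7509 kJ/K

8.7509 kJ/K


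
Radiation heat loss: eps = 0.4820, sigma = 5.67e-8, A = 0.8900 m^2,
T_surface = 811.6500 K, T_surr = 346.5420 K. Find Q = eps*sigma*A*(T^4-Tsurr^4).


T^4 = 4.3399e+11
Tsurr^4 = 1.4422e+10
Q = 0.4820 * 5.67e-8 * 0.8900 * 4.1956e+11 = 10205.1131 W

10205.1131 W


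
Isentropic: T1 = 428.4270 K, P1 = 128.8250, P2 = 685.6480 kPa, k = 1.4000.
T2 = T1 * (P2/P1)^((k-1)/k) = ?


(k-1)/k = 0.2857
(P2/P1)^exp = 1.6123
T2 = 428.4270 * 1.6123 = 690.7713 K

690.7713 K


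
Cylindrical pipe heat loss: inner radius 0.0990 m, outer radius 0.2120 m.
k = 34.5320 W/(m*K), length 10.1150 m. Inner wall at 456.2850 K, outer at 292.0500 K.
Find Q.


dT = 164.2350 K
ln(ro/ri) = 0.7615
Q = 2*pi*34.5320*10.1150*164.2350 / 0.7615 = 473350.0680 W

473350.0680 W


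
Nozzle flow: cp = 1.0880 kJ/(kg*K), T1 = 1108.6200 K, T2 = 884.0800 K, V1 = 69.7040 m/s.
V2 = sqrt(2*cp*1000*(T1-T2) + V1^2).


dT = 224.5400 K
2*cp*1000*dT = 488599.0400
V1^2 = 4858.6476
V2 = sqrt(493457.6876) = 702.4654 m/s

702.4654 m/s


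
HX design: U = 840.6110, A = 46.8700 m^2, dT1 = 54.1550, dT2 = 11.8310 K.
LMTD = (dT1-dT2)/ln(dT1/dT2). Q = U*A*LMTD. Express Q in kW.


LMTD = 27.8241 K
Q = 840.6110 * 46.8700 * 27.8241 = 1096254.0840 W = 1096.2541 kW

1096.2541 kW


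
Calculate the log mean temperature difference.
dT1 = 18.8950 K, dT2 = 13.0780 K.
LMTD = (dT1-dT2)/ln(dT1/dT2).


dT1/dT2 = 1.4448
ln(dT1/dT2) = 0.3680
LMTD = 5.8170 / 0.3680 = 15.8085 K

15.8085 K


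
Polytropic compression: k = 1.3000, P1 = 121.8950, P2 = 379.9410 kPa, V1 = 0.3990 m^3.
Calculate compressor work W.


(k-1)/k = 0.2308
(P2/P1)^exp = 1.3000
W = 4.3333 * 121.8950 * 0.3990 * (1.3000 - 1) = 63.2234 kJ

63.2234 kJ


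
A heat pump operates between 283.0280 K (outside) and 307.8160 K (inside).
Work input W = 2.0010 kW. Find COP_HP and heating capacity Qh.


COP = 307.8160 / 24.7880 = 12.4179
Qh = 12.4179 * 2.0010 = 24.8483 kW

COP = 12.4179, Qh = 24.8483 kW


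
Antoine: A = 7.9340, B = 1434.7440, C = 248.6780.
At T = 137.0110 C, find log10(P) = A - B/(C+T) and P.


C+T = 385.6890
B/(C+T) = 3.7200
log10(P) = 7.9340 - 3.7200 = 4.2140
P = 10^4.2140 = 16370.0298 mmHg

16370.0298 mmHg


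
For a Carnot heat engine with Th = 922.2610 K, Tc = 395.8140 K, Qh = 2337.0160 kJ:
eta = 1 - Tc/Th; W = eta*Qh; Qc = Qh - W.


eta = 1 - 395.8140/922.2610 = 0.5708
W = 0.5708 * 2337.0160 = 1334.0205 kJ
Qc = 2337.0160 - 1334.0205 = 1002.9955 kJ

eta = 57.0822%, W = 1334.0205 kJ, Qc = 1002.9955 kJ


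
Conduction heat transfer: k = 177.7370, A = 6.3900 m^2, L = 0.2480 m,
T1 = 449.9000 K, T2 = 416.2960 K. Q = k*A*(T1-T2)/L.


dT = 33.6040 K
Q = 177.7370 * 6.3900 * 33.6040 / 0.2480 = 153892.6928 W

153892.6928 W


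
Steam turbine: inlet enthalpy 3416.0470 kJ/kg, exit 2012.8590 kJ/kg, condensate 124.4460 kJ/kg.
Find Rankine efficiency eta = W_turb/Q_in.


W = 1403.1880 kJ/kg
Q_in = 3291.6010 kJ/kg
eta = 0.4263 = 42.6293%

eta = 42.6293%


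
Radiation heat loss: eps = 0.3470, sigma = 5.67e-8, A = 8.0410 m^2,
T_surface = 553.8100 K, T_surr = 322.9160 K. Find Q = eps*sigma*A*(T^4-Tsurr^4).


T^4 = 9.4068e+10
Tsurr^4 = 1.0873e+10
Q = 0.3470 * 5.67e-8 * 8.0410 * 8.3195e+10 = 13161.9456 W

13161.9456 W


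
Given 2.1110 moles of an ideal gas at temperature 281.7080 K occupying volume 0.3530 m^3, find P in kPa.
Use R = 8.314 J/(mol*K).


P = nRT/V = 2.1110 * 8.314 * 281.7080 / 0.3530
= 4944.2160 / 0.3530 = 14006.2776 Pa = 14.0063 kPa

14.0063 kPa


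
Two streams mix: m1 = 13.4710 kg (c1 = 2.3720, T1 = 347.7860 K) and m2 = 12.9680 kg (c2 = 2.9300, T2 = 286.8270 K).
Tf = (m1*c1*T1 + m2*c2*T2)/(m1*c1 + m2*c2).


num = 22011.2273
den = 69.9495
Tf = 314.6733 K

314.6733 K


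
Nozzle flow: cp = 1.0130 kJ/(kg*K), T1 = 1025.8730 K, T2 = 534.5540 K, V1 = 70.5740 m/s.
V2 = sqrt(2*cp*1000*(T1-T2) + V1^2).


dT = 491.3190 K
2*cp*1000*dT = 995412.2940
V1^2 = 4980.6895
V2 = sqrt(1000392.9835) = 1000.1965 m/s

1000.1965 m/s


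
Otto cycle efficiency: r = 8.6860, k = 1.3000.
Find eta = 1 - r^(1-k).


r^(k-1) = 1.9127
eta = 1 - 1/1.9127 = 0.4772 = 47.7178%

47.7178%


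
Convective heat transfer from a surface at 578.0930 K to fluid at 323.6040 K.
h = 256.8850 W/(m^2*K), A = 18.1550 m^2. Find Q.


dT = 254.4890 K
Q = 256.8850 * 18.1550 * 254.4890 = 1186872.3548 W

1186872.3548 W


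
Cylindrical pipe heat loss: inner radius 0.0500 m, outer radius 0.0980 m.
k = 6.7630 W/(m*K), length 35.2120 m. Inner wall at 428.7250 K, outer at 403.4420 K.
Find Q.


dT = 25.2830 K
ln(ro/ri) = 0.6729
Q = 2*pi*6.7630*35.2120*25.2830 / 0.6729 = 56215.9201 W

56215.9201 W


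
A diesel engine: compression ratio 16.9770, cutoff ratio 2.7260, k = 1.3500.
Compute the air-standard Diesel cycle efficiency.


r^(k-1) = 2.6943
rc^k = 3.8722
eta = 0.5425 = 54.2499%

54.2499%


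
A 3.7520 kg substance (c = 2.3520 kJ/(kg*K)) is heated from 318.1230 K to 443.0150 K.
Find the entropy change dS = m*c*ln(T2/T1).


T2/T1 = 1.3926
ln(T2/T1) = 0.3312
dS = 3.7520 * 2.3520 * 0.3312 = 2.9224 kJ/K

2.9224 kJ/K


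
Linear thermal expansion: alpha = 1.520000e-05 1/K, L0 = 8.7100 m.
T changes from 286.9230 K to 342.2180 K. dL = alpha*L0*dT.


dT = 55.2950 K
dL = 1.520000e-05 * 8.7100 * 55.2950 = 0.007321 m
L_final = 8.717321 m

dL = 0.007321 m


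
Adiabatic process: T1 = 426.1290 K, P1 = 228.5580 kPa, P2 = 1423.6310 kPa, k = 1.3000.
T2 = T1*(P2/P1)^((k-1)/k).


(k-1)/k = 0.2308
(P2/P1)^exp = 1.5252
T2 = 426.1290 * 1.5252 = 649.9267 K

649.9267 K


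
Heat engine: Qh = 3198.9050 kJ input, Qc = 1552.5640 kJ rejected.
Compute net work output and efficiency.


W = 3198.9050 - 1552.5640 = 1646.3410 kJ
eta = 1646.3410 / 3198.9050 = 0.5147 = 51.4658%

W = 1646.3410 kJ, eta = 51.4658%


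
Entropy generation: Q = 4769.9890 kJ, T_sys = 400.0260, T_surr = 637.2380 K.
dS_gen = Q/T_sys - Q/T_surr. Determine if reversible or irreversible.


dS_sys = 4769.9890/400.0260 = 11.9242 kJ/K
dS_surr = -4769.9890/637.2380 = -7.4854 kJ/K
dS_gen = 11.9242 - 7.4854 = 4.4388 kJ/K (irreversible)

dS_gen = 4.4388 kJ/K, irreversible


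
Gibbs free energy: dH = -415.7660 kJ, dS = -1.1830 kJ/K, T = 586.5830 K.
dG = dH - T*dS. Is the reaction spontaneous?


T*dS = 586.5830 * -1.1830 = -693.9277 kJ
dG = -415.7660 + 693.9277 = 278.1617 kJ (non-spontaneous)

dG = 278.1617 kJ, non-spontaneous


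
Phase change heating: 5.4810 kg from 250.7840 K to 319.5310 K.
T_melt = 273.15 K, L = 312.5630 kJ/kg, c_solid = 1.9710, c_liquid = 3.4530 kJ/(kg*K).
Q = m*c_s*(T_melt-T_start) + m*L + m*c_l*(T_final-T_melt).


Q1 (sensible, solid) = 5.4810 * 1.9710 * 22.3660 = 241.6210 kJ
Q2 (latent) = 5.4810 * 312.5630 = 1713.1578 kJ
Q3 (sensible, liquid) = 5.4810 * 3.4530 * 46.3810 = 877.8018 kJ
Q_total = 2832.5807 kJ

2832.5807 kJ


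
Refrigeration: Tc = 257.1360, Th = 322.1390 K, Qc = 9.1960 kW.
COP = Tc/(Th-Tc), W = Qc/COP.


COP = 257.1360 / 65.0030 = 3.9558
W = 9.1960 / 3.9558 = 2.3247 kW

COP = 3.9558, W = 2.3247 kW


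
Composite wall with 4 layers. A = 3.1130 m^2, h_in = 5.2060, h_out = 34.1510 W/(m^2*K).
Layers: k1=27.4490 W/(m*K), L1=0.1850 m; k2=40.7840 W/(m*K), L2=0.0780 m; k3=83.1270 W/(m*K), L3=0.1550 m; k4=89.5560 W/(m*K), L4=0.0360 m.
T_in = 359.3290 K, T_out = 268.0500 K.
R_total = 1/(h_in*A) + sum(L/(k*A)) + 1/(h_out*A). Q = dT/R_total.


R_conv_in = 1/(5.2060*3.1130) = 0.0617
R_1 = 0.1850/(27.4490*3.1130) = 0.0022
R_2 = 0.0780/(40.7840*3.1130) = 0.0006
R_3 = 0.1550/(83.1270*3.1130) = 0.0006
R_4 = 0.0360/(89.5560*3.1130) = 0.0001
R_conv_out = 1/(34.1510*3.1130) = 0.0094
R_total = 0.0746 K/W
Q = 91.2790 / 0.0746 = 1223.2796 W

R_total = 0.0746 K/W, Q = 1223.2796 W


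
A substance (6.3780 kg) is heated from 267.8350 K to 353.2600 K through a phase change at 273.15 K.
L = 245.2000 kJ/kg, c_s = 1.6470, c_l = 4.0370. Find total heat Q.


Q1 (sensible, solid) = 6.3780 * 1.6470 * 5.3150 = 55.8318 kJ
Q2 (latent) = 6.3780 * 245.2000 = 1563.8856 kJ
Q3 (sensible, liquid) = 6.3780 * 4.0370 * 80.1100 = 2062.6712 kJ
Q_total = 3682.3885 kJ

3682.3885 kJ


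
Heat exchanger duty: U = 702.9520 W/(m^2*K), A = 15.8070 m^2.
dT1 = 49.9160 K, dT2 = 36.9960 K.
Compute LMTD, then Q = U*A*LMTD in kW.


LMTD = 43.1340 K
Q = 702.9520 * 15.8070 * 43.1340 = 479285.9635 W = 479.2860 kW

479.2860 kW


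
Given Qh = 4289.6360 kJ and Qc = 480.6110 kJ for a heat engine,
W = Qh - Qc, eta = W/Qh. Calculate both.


W = 4289.6360 - 480.6110 = 3809.0250 kJ
eta = 3809.0250 / 4289.6360 = 0.8880 = 88.7960%

W = 3809.0250 kJ, eta = 88.7960%
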